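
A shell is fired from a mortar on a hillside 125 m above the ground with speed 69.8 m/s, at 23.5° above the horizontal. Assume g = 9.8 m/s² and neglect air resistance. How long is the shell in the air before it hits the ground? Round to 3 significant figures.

Vertical component: v_y = 69.8 sin 23.5° = 27.83 m/s.
Taking up as positive with launch at y = 125 m, landing at y = 0: 0 = 125 + 27.83 t − ½(9.8) t².
Solving 4.900 t² − 27.83 t − 125 = 0 gives t = [27.83 + √(27.83² + 4·4.900·125)] / 9.800 = 8.63 s.

8.63 s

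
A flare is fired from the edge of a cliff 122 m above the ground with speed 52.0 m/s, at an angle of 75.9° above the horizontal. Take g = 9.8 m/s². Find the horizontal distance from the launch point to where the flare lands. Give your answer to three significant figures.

Components: v_x = 52.0 cos 75.9° = 12.67 m/s, v_y = 52.0 sin 75.9° = 50.43 m/s.
Vertical: 0 = 122 + 50.43 t − ½(9.8) t² ⇒ 4.900 t² − 50.43 t − 122 = 0.
t = [50.43 + √(2543 + 2391)] / 9.800 = 12.31 s.
Horizontal: R = v_x · t = 12.67 × 12.31 = 156 m.

156 m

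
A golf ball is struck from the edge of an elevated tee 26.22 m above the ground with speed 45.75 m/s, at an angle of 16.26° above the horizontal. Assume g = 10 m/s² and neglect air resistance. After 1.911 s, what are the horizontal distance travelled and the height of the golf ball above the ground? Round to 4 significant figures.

v_x = 45.75 cos 16.26° = 43.920 m/s; v_y0 = 45.75 sin 16.26° = 12.810 m/s.
x = v_x t = 43.920 × 1.911 = 83.93 m.
y = 26.22 + v_y0 t − ½ g t² = 32.44 m.

x = 83.93 m, y = 32.44 m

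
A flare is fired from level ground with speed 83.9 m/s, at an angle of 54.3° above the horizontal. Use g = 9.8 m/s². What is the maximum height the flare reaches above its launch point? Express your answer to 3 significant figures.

Vertical component of launch velocity: v_y = 83.9 sin 54.3° = 68.13 m/s.
At the highest point the vertical velocity is zero, so v_y² = 2 g h_max.
h_max = (68.13)² / (2 × 9.8) = 4642 / 19.60 = 237 m.

237 m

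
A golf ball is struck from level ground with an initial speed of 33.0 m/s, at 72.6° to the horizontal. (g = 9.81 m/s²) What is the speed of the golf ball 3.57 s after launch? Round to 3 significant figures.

v_x = 33.0 cos 72.6° = 9.868 m/s (constant).
v_y(t) = 33.0 sin 72.6° − g t = 31.49 − 9.81 × 3.57 = -3.532 m/s.
Speed = √(v_x² + v_y²) = √(97.38 + 12.48) = 10.5 m/s.

10.5 m/s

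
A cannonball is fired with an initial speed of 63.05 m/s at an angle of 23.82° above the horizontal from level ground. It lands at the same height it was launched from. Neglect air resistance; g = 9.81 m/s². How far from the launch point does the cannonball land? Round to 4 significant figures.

299.4 m

For level ground, R = v₀² sin(2θ) / g.
sin(2 × 23.82°) = sin 47.640° = 0.7389.
R = (63.05)² × 0.7389 / 9.81 = 299.4 m.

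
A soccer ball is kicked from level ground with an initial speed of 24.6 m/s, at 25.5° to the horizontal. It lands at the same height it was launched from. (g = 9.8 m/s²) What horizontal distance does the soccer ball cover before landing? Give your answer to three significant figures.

Components: v_x = 24.6 cos 25.5° = 22.20 m/s, v_y = 24.6 sin 25.5° = 10.59 m/s.
Time of flight (same landing height): t = 2 v_y / g = 2 × 10.59 / 9.8 = 2.161 s.
Range: R = v_x · t = 22.20 × 2.161 = 48.0 m.

48.0 m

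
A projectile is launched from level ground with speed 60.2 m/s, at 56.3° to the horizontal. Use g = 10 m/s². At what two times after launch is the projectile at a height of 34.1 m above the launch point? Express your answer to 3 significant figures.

v_y0 = 60.2 sin 56.3° = 50.08 m/s.
Set y = v_y0 t − ½ g t² = 34.1: 5.000 t² − 50.08 t + 34.1 = 0.
t = [50.08 ± √(2508 − 682.0)] / 10 = (50.08 ± 42.73) / 10, giving t = 0.735 s or t = 9.28 s.
So the projectile is at 34.1 m at t = 0.735 s (rising) and t = 9.28 s (falling).

0.735 s and 9.28 s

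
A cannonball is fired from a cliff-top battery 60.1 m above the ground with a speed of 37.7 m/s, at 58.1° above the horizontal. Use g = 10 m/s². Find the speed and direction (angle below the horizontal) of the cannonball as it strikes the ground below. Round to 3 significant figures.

51.2 m/s at 67.1° below the horizontal

v_x = 37.7 cos 58.1° = 19.92 m/s (constant).
|v_y| at impact = √((32.01)² + 2×10×60.1) = 47.19 m/s.
Speed = √(19.92² + 47.19²) = 51.2 m/s; angle = arctan(47.19/19.92) = 67.1° below horizontal.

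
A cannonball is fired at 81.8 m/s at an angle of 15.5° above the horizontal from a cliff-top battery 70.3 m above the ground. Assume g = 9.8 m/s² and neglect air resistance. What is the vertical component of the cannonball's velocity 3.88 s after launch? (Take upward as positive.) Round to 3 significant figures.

-16.2 m/s

Initial vertical component: v_y0 = 81.8 sin 15.5° = 21.86 m/s.
v_y(t) = v_y0 − g t = 21.86 − 9.8 × 3.88 = -16.2 m/s.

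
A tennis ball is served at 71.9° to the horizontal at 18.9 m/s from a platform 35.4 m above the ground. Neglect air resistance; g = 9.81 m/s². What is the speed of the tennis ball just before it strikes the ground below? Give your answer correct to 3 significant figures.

32.4 m/s

v_x = 18.9 cos 71.9° = 5.872 m/s is unchanged throughout.
For the vertical component, v_y² = v_y0² + 2 g h = (17.96)² + 2×9.81×35.4 = 1017, so |v_y| = 31.89 m/s.
Impact speed = √(v_x² + v_y²) = √(34.48 + 1017) = 32.4 m/s.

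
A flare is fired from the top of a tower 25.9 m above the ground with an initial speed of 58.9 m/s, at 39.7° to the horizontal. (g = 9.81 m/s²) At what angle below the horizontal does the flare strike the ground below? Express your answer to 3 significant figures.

44.1°

v_x = 58.9 cos 39.7° = 45.32 m/s.
At impact |v_y| = √(v_y0² + 2 g h) = √(37.62² + 2×9.81×25.9) = 43.86 m/s.
Angle below horizontal = arctan(|v_y| / v_x) = arctan(43.86 / 45.32) = 44.1°.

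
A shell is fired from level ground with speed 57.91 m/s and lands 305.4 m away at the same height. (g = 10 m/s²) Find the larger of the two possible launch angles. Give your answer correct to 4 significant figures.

57.20°

Level-ground range: R = v₀² sin(2θ)/g ⇒ sin 2θ = R g / v₀² = 305.4×10/57.91² = 0.9107.
2θ = arcsin(0.9107) = 65.602° or 180° − 65.602° = 114.398°.
So θ = 32.80° or θ = 57.20°.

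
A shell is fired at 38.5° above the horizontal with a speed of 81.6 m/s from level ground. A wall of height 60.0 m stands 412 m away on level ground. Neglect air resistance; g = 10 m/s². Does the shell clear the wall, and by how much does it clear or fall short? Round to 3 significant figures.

Yes — it clears the wall by 59.6 m.

v_x = 81.6 cos 38.5° = 63.86 m/s; v_y0 = 81.6 sin 38.5° = 50.80 m/s.
Time to reach the wall: t = 412 / 63.86 = 6.452 s.
Height at that point: y = 50.80×6.452 − 5.000×6.452² = 119.6 m.
That is 119.6 − 60.0 = 59.6 m above the top of the wall, so the shell clears it.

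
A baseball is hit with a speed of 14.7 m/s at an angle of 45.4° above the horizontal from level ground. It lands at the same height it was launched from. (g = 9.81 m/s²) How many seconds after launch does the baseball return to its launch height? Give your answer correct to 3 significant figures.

2.13 s

Vertical component: v_y = 14.7 sin 45.4° = 10.47 m/s.
For a projectile landing at launch height, time of flight is t = 2 v_y / g = 2 × 10.47 / 9.81 = 2.13 s.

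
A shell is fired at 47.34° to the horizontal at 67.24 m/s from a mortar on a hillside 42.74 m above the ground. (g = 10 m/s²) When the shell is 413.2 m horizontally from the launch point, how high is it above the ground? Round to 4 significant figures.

v_x = 67.24 cos 47.34° = 45.565 m/s, v_y0 = 67.24 sin 47.34° = 49.447 m/s.
Time to reach x = 413.2 m: t = x / v_x = 413.2 / 45.565 = 9.0684 s.
y = 42.74 + v_y0 t − ½ g t² = 42.74 + 49.447×9.0684 − 5.000×9.0684² = 79.97 m.

79.97 m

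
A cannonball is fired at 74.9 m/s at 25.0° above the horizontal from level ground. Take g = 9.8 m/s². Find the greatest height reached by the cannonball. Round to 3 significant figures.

Vertical component of launch velocity: v_y = 74.9 sin 25.0° = 31.65 m/s.
At the highest point the vertical velocity is zero, so v_y² = 2 g h_max.
h_max = (31.65)² / (2 × 9.8) = 1002 / 19.60 = 51.1 m.

51.1 m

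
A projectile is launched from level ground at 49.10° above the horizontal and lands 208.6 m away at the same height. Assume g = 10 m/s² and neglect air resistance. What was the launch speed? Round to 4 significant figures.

45.91 m/s

On level ground, R = v₀² sin(2θ) / g, so v₀ = √(R g / sin 2θ).
sin(2 × 49.10°) = 0.9898.
v₀ = √(208.6 × 10 / 0.9898) = √2107.5 = 45.91 m/s.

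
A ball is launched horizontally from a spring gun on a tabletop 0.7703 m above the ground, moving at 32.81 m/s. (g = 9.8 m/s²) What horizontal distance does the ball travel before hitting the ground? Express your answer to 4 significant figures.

13.01 m

Initial vertical velocity is zero, so the fall time comes from h = ½ g t²: t = √(2 × 0.7703 / 9.8) = 0.39649 s.
Horizontal motion is uniform at 32.81 m/s, so x = 32.81 × 0.39649 = 13.01 m.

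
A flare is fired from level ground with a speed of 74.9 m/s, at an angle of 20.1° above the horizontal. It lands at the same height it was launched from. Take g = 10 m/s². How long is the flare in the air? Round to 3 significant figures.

Vertical component: v_y = 74.9 sin 20.1° = 25.74 m/s.
For a projectile landing at launch height, time of flight is t = 2 v_y / g = 2 × 25.74 / 10 = 5.15 s.

5.15 s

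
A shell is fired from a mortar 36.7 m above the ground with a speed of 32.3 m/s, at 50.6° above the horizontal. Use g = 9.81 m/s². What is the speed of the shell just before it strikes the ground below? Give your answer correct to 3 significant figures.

42.0 m/s

v_x = 32.3 cos 50.6° = 20.50 m/s is unchanged throughout.
For the vertical component, v_y² = v_y0² + 2 g h = (24.96)² + 2×9.81×36.7 = 1343, so |v_y| = 36.65 m/s.
Impact speed = √(v_x² + v_y²) = √(420.2 + 1343) = 42.0 m/s.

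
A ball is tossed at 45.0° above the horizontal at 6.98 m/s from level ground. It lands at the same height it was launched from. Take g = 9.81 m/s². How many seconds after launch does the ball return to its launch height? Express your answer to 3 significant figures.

Vertical component: v_y = 6.98 sin 45.0° = 4.936 m/s.
For a projectile landing at launch height, time of flight is t = 2 v_y / g = 2 × 4.936 / 9.81 = 1.01 s.

1.01 s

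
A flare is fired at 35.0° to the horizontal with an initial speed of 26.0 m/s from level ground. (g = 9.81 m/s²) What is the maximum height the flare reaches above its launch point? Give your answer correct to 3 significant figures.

11.3 m

Vertical component of launch velocity: v_y = 26.0 sin 35.0° = 14.91 m/s.
At the highest point the vertical velocity is zero, so v_y² = 2 g h_max.
h_max = (14.91)² / (2 × 9.81) = 222.3 / 19.62 = 11.3 m.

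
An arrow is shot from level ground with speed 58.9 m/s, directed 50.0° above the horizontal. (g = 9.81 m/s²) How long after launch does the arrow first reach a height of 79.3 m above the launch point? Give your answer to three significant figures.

2.37 s

v_y0 = 58.9 sin 50.0° = 45.12 m/s.
Set y = v_y0 t − ½ g t² = 79.3: 4.905 t² − 45.12 t + 79.3 = 0.
t = [45.12 ± √(2036 − 1556)] / 9.81 = (45.12 ± 21.91) / 9.81, giving t = 2.37 s or t = 6.83 s.
The arrow is on the way up at the first time, so t = 2.37 s.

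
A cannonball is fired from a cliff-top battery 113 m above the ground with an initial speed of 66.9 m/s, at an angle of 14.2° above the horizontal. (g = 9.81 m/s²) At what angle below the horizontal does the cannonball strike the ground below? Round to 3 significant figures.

37.6°

v_x = 66.9 cos 14.2° = 64.86 m/s.
At impact |v_y| = √(v_y0² + 2 g h) = √(16.41² + 2×9.81×113) = 49.86 m/s.
Angle below horizontal = arctan(|v_y| / v_x) = arctan(49.86 / 64.86) = 37.6°.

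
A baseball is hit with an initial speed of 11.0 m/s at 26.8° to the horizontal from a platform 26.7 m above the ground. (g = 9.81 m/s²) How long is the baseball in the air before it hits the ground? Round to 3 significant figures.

Vertical component: v_y = 11.0 sin 26.8° = 4.960 m/s.
Taking up as positive with launch at y = 26.7 m, landing at y = 0: 0 = 26.7 + 4.960 t − ½(9.81) t².
Solving 4.905 t² − 4.960 t − 26.7 = 0 gives t = [4.960 + √(4.960² + 4·4.905·26.7)] / 9.810 = 2.89 s.

2.89 s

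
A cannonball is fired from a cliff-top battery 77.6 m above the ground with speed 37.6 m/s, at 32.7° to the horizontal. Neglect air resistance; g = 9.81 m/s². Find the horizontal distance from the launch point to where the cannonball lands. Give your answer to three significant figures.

Components: v_x = 37.6 cos 32.7° = 31.64 m/s, v_y = 37.6 sin 32.7° = 20.31 m/s.
Vertical: 0 = 77.6 + 20.31 t − ½(9.81) t² ⇒ 4.905 t² − 20.31 t − 77.6 = 0.
t = [20.31 + √(412.5 + 1523)] / 9.810 = 6.555 s.
Horizontal: R = v_x · t = 31.64 × 6.555 = 207 m.

207 m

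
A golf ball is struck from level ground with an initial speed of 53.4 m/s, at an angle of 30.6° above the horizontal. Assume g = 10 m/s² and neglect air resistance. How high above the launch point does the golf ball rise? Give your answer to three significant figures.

36.9 m

Vertical component of launch velocity: v_y = 53.4 sin 30.6° = 27.18 m/s.
At the highest point the vertical velocity is zero, so v_y² = 2 g h_max.
h_max = (27.18)² / (2 × 10) = 738.8 / 20.00 = 36.9 m.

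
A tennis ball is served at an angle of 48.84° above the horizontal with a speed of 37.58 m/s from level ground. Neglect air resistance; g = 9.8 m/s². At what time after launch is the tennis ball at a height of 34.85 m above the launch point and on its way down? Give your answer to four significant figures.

v_y0 = 37.58 sin 48.84° = 28.293 m/s.
Set y = v_y0 t − ½ g t² = 34.85: 4.900 t² − 28.293 t + 34.85 = 0.
t = [28.293 ± √(800.49 − 683.06)] / 9.8 = (28.293 ± 10.837) / 9.8, giving t = 1.781 s or t = 3.993 s.
On the way down corresponds to the larger root: t = 3.993 s.

3.993 s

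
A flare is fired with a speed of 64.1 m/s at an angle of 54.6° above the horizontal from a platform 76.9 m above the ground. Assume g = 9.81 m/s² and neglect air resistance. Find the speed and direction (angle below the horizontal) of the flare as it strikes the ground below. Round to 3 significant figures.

v_x = 64.1 cos 54.6° = 37.13 m/s (constant).
|v_y| at impact = √((52.25)² + 2×9.81×76.9) = 65.11 m/s.
Speed = √(37.13² + 65.11²) = 75.0 m/s; angle = arctan(65.11/37.13) = 60.3° below horizontal.

75.0 m/s at 60.3° below the horizontal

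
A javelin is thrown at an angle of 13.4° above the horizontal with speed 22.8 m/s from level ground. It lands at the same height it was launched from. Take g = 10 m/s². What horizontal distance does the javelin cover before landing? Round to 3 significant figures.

23.4 m

Components: v_x = 22.8 cos 13.4° = 22.18 m/s, v_y = 22.8 sin 13.4° = 5.284 m/s.
Time of flight (same landing height): t = 2 v_y / g = 2 × 5.284 / 10 = 1.057 s.
Range: R = v_x · t = 22.18 × 1.057 = 23.4 m.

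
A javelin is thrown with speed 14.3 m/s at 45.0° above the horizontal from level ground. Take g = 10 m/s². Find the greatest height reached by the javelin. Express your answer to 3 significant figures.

Vertical component of launch velocity: v_y = 14.3 sin 45.0° = 10.11 m/s.
At the highest point the vertical velocity is zero, so v_y² = 2 g h_max.
h_max = (10.11)² / (2 × 10) = 102.2 / 20.00 = 5.11 m.

5.11 m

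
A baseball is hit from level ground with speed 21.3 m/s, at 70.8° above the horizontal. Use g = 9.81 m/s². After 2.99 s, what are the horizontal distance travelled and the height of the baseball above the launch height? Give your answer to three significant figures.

x = 20.9 m, y = 16.3 m

v_x = 21.3 cos 70.8° = 7.005 m/s; v_y0 = 21.3 sin 70.8° = 20.12 m/s.
x = v_x t = 7.005 × 2.99 = 20.9 m.
y = v_y0 t − ½ g t² = 20.12×2.99 − 4.905×2.99² = 16.3 m.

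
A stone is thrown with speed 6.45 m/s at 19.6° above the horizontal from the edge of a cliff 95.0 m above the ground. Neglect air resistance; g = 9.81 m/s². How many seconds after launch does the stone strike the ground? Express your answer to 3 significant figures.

4.63 s

Vertical component: v_y = 6.45 sin 19.6° = 2.164 m/s.
Taking up as positive with launch at y = 95.0 m, landing at y = 0: 0 = 95.0 + 2.164 t − ½(9.81) t².
Solving 4.905 t² − 2.164 t − 95.0 = 0 gives t = [2.164 + √(2.164² + 4·4.905·95.0)] / 9.810 = 4.63 s.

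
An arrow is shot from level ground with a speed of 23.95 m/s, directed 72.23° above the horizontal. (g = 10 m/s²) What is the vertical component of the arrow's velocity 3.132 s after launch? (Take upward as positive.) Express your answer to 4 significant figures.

-8.513 m/s

Initial vertical component: v_y0 = 23.95 sin 72.23° = 22.807 m/s.
v_y(t) = v_y0 − g t = 22.807 − 10 × 3.132 = -8.513 m/s.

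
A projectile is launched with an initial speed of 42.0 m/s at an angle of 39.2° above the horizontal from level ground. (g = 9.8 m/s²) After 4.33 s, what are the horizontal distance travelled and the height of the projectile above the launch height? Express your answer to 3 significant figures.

v_x = 42.0 cos 39.2° = 32.55 m/s; v_y0 = 42.0 sin 39.2° = 26.55 m/s.
x = v_x t = 32.55 × 4.33 = 141 m.
y = v_y0 t − ½ g t² = 26.55×4.33 − 4.900×4.33² = 23.1 m.

x = 141 m, y = 23.1 m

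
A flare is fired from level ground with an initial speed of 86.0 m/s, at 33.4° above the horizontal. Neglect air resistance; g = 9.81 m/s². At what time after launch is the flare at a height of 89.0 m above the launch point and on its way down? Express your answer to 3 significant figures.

7.09 s

v_y0 = 86.0 sin 33.4° = 47.34 m/s.
Set y = v_y0 t − ½ g t² = 89.0: 4.905 t² − 47.34 t + 89.0 = 0.
t = [47.34 ± √(2241 − 1746)] / 9.81 = (47.34 ± 22.25) / 9.81, giving t = 2.56 s or t = 7.09 s.
On the way down corresponds to the larger root: t = 7.09 s.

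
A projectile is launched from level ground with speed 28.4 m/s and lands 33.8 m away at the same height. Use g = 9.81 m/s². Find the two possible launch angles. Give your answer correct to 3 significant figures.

Level-ground range: R = v₀² sin(2θ)/g ⇒ sin 2θ = R g / v₀² = 33.8×9.81/28.4² = 0.4111.
2θ = arcsin(0.4111) = 24.27° or 180° − 24.27° = 155.73°.
So θ = 12.1° or θ = 77.9°.

12.1° and 77.9°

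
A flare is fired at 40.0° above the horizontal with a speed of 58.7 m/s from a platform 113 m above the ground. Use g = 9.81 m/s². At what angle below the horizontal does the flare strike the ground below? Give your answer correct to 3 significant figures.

53.3°

v_x = 58.7 cos 40.0° = 44.97 m/s.
At impact |v_y| = √(v_y0² + 2 g h) = √(37.73² + 2×9.81×113) = 60.34 m/s.
Angle below horizontal = arctan(|v_y| / v_x) = arctan(60.34 / 44.97) = 53.3°.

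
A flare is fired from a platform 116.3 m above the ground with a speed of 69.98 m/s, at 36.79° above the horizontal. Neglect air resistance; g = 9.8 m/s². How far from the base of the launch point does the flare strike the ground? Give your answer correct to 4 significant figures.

603.0 m

Components: v_x = 69.98 cos 36.79° = 56.042 m/s, v_y = 69.98 sin 36.79° = 41.910 m/s.
Vertical: 0 = 116.3 + 41.910 t − ½(9.8) t² ⇒ 4.900 t² − 41.910 t − 116.3 = 0.
t = [41.910 + √(1756.4 + 2279.5)] / 9.800 = 10.759 s.
Horizontal: R = v_x · t = 56.042 × 10.759 = 603.0 m.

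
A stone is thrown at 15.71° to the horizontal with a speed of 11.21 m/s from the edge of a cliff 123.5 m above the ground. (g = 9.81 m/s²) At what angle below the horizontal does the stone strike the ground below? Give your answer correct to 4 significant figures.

v_x = 11.21 cos 15.71° = 10.791 m/s.
At impact |v_y| = √(v_y0² + 2 g h) = √(3.0353² + 2×9.81×123.5) = 49.318 m/s.
Angle below horizontal = arctan(|v_y| / v_x) = arctan(49.318 / 10.791) = 77.66°.

77.66°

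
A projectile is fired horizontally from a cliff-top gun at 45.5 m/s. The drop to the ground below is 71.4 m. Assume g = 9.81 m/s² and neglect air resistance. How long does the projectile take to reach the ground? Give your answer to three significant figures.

3.82 s

The horizontal speed doesn't affect the fall. With v_y0 = 0, h = ½ g t².
t = √(2 × 71.4 / 9.81) = √14.56 = 3.82 s.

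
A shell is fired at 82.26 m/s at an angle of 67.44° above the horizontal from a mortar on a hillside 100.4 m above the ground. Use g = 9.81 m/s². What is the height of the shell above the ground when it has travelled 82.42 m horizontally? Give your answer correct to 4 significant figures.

265.3 m

v_x = 82.26 cos 67.44° = 31.559 m/s, v_y0 = 82.26 sin 67.44° = 75.965 m/s.
Time to reach x = 82.42 m: t = x / v_x = 82.42 / 31.559 = 2.6116 s.
y = 100.4 + v_y0 t − ½ g t² = 100.4 + 75.965×2.6116 − 4.905×2.6116² = 265.3 m.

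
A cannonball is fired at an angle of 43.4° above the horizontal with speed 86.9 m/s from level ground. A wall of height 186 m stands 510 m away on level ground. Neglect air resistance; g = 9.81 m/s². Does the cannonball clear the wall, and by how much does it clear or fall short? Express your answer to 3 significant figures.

No — it falls 23.7 m short of clearing the wall.

v_x = 86.9 cos 43.4° = 63.14 m/s; v_y0 = 86.9 sin 43.4° = 59.71 m/s.
Time to reach the wall: t = 510 / 63.14 = 8.077 s.
Height at that point: y = 59.71×8.077 − 4.905×8.077² = 162.3 m.
That is 186 − 162.3 = 23.7 m below the top of the wall, so the cannonball does not clear it.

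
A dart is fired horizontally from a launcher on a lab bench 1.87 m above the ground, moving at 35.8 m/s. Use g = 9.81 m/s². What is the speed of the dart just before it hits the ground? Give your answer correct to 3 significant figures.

Fall time: t = √(2 × 1.87 / 9.81) = 0.6174 s.
At impact: v_x = 35.8 m/s (unchanged), v_y = g t = 9.81 × 0.6174 = 6.057 m/s.
Speed = √(v_x² + v_y²) = √(1282 + 36.69) = 36.3 m/s.

36.3 m/s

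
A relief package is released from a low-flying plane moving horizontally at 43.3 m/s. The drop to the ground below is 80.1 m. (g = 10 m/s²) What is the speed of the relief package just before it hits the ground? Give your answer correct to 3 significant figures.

Fall time: t = √(2 × 80.1 / 10) = 4.002 s.
At impact: v_x = 43.3 m/s (unchanged), v_y = g t = 10 × 4.002 = 40.02 m/s.
Speed = √(v_x² + v_y²) = √(1875 + 1602) = 59.0 m/s.

59.0 m/s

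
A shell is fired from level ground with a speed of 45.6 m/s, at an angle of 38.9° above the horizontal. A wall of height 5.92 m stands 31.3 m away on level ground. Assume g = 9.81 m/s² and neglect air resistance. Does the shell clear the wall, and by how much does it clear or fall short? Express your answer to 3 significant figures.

v_x = 45.6 cos 38.9° = 35.49 m/s; v_y0 = 45.6 sin 38.9° = 28.64 m/s.
Time to reach the wall: t = 31.3 / 35.49 = 0.8819 s.
Height at that point: y = 28.64×0.8819 − 4.905×0.8819² = 21.44 m.
That is 21.44 − 5.92 = 15.5 m above the top of the wall, so the shell clears it.

Yes — it clears the wall by 15.5 m.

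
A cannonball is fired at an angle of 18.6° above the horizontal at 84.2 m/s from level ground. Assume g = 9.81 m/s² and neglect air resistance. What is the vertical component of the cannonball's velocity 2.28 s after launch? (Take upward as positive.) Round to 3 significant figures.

4.49 m/s

Initial vertical component: v_y0 = 84.2 sin 18.6° = 26.86 m/s.
v_y(t) = v_y0 − g t = 26.86 − 9.81 × 2.28 = 4.49 m/s.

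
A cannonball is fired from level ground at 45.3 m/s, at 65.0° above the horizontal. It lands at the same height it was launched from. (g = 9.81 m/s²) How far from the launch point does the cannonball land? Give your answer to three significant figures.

Components: v_x = 45.3 cos 65.0° = 19.14 m/s, v_y = 45.3 sin 65.0° = 41.06 m/s.
Time of flight (same landing height): t = 2 v_y / g = 2 × 41.06 / 9.81 = 8.371 s.
Range: R = v_x · t = 19.14 × 8.371 = 160 m.

160 m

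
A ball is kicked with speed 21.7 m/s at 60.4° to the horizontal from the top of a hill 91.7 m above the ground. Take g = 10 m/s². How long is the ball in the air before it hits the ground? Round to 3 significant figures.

Vertical component: v_y = 21.7 sin 60.4° = 18.87 m/s.
Taking up as positive with launch at y = 91.7 m, landing at y = 0: 0 = 91.7 + 18.87 t − ½(10) t².
Solving 5.000 t² − 18.87 t − 91.7 = 0 gives t = [18.87 + √(18.87² + 4·5.000·91.7)] / 10.00 = 6.57 s.

6.57 s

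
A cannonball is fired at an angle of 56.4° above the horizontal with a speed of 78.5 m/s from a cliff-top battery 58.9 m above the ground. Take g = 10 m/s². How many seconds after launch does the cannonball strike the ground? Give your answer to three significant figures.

13.9 s

Vertical component: v_y = 78.5 sin 56.4° = 65.38 m/s.
Taking up as positive with launch at y = 58.9 m, landing at y = 0: 0 = 58.9 + 65.38 t − ½(10) t².
Solving 5.000 t² − 65.38 t − 58.9 = 0 gives t = [65.38 + √(65.38² + 4·5.000·58.9)] / 10.00 = 13.9 s.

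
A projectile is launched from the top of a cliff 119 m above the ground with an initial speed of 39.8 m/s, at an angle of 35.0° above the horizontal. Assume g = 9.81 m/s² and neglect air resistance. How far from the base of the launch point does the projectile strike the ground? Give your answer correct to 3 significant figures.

Components: v_x = 39.8 cos 35.0° = 32.60 m/s, v_y = 39.8 sin 35.0° = 22.83 m/s.
Vertical: 0 = 119 + 22.83 t − ½(9.81) t² ⇒ 4.905 t² − 22.83 t − 119 = 0.
t = [22.83 + √(521.2 + 2335)] / 9.810 = 7.775 s.
Horizontal: R = v_x · t = 32.60 × 7.775 = 253 m.

253 m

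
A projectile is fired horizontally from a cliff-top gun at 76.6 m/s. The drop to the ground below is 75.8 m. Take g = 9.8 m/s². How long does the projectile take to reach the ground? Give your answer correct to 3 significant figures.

3.93 s

The horizontal speed doesn't affect the fall. With v_y0 = 0, h = ½ g t².
t = √(2 × 75.8 / 9.8) = √15.47 = 3.93 s.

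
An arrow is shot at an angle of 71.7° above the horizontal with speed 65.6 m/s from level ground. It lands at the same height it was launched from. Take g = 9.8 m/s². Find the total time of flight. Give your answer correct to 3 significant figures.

12.7 s

Vertical component: v_y = 65.6 sin 71.7° = 62.28 m/s.
For a projectile landing at launch height, time of flight is t = 2 v_y / g = 2 × 62.28 / 9.8 = 12.7 s.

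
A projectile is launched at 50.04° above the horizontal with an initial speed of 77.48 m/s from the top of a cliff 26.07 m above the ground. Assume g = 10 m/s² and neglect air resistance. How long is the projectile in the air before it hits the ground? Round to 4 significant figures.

12.30 s

Vertical component: v_y = 77.48 sin 50.04° = 59.388 m/s.
Taking up as positive with launch at y = 26.07 m, landing at y = 0: 0 = 26.07 + 59.388 t − ½(10) t².
Solving 5.000 t² − 59.388 t − 26.07 = 0 gives t = [59.388 + √(59.388² + 4·5.000·26.07)] / 10.00 = 12.30 s.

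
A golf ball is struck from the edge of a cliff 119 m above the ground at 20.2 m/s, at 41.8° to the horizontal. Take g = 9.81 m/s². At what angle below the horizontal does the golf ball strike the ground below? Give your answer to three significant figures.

v_x = 20.2 cos 41.8° = 15.06 m/s.
At impact |v_y| = √(v_y0² + 2 g h) = √(13.46² + 2×9.81×119) = 50.16 m/s.
Angle below horizontal = arctan(|v_y| / v_x) = arctan(50.16 / 15.06) = 73.3°.

73.3°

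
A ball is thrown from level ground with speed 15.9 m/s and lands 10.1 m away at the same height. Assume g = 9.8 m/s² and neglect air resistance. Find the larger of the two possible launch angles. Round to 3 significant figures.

78.5°

Level-ground range: R = v₀² sin(2θ)/g ⇒ sin 2θ = R g / v₀² = 10.1×9.8/15.9² = 0.3915.
2θ = arcsin(0.3915) = 23.05° or 180° − 23.05° = 156.95°.
So θ = 11.5° or θ = 78.5°.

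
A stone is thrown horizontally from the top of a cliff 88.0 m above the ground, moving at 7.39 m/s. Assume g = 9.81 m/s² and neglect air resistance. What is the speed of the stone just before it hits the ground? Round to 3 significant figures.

42.2 m/s

Fall time: t = √(2 × 88.0 / 9.81) = 4.236 s.
At impact: v_x = 7.39 m/s (unchanged), v_y = g t = 9.81 × 4.236 = 41.56 m/s.
Speed = √(v_x² + v_y²) = √(54.61 + 1727) = 42.2 m/s.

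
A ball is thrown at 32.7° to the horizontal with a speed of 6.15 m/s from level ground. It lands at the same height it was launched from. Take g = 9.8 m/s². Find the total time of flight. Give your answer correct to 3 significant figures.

Vertical component: v_y = 6.15 sin 32.7° = 3.322 m/s.
For a projectile landing at launch height, time of flight is t = 2 v_y / g = 2 × 3.322 / 9.8 = 0.678 s.

0.678 s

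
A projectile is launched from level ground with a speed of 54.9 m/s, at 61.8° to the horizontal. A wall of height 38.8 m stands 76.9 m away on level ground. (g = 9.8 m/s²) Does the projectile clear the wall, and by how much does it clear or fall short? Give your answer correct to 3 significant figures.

v_x = 54.9 cos 61.8° = 25.94 m/s; v_y0 = 54.9 sin 61.8° = 48.38 m/s.
Time to reach the wall: t = 76.9 / 25.94 = 2.965 s.
Height at that point: y = 48.38×2.965 − 4.900×2.965² = 100.4 m.
That is 100.4 − 38.8 = 61.6 m above the top of the wall, so the projectile clears it.

Yes — it clears the wall by 61.6 m.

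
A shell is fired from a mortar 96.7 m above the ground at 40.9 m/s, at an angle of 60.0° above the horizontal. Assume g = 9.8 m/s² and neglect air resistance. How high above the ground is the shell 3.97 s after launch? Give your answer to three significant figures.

160 m

v_y0 = 40.9 sin 60.0° = 35.42 m/s.
y(t) = 96.7 + v_y0 t − ½ g t² = 96.7 + 35.42×3.97 − ½×9.8×3.97² = 160 m.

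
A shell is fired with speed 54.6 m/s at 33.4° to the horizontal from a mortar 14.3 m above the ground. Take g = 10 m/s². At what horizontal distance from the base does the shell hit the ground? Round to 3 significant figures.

294 m

Components: v_x = 54.6 cos 33.4° = 45.58 m/s, v_y = 54.6 sin 33.4° = 30.06 m/s.
Vertical: 0 = 14.3 + 30.06 t − ½(10) t² ⇒ 5.000 t² − 30.06 t − 14.3 = 0.
t = [30.06 + √(903.6 + 286.0)] / 10.00 = 6.455 s.
Horizontal: R = v_x · t = 45.58 × 6.455 = 294 m.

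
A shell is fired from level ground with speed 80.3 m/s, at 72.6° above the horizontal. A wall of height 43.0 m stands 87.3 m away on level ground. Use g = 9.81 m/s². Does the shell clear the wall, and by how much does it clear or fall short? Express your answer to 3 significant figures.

Yes — it clears the wall by 171 m.

v_x = 80.3 cos 72.6° = 24.01 m/s; v_y0 = 80.3 sin 72.6° = 76.63 m/s.
Time to reach the wall: t = 87.3 / 24.01 = 3.636 s.
Height at that point: y = 76.63×3.636 − 4.905×3.636² = 213.8 m.
That is 213.8 − 43.0 = 171 m above the top of the wall, so the shell clears it.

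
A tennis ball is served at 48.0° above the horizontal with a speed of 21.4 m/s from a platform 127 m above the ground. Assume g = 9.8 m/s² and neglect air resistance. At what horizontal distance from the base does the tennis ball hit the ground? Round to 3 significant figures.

99.8 m

Components: v_x = 21.4 cos 48.0° = 14.32 m/s, v_y = 21.4 sin 48.0° = 15.90 m/s.
Vertical: 0 = 127 + 15.90 t − ½(9.8) t² ⇒ 4.900 t² − 15.90 t − 127 = 0.
t = [15.90 + √(252.8 + 2489)] / 9.800 = 6.966 s.
Horizontal: R = v_x · t = 14.32 × 6.966 = 99.8 m.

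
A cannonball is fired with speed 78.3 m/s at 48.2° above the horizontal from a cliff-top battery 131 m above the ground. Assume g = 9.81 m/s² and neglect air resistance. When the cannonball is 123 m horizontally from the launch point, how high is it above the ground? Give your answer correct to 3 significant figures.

241 m

v_x = 78.3 cos 48.2° = 52.19 m/s, v_y0 = 78.3 sin 48.2° = 58.37 m/s.
Time to reach x = 123 m: t = x / v_x = 123 / 52.19 = 2.357 s.
y = 131 + v_y0 t − ½ g t² = 131 + 58.37×2.357 − 4.905×2.357² = 241 m.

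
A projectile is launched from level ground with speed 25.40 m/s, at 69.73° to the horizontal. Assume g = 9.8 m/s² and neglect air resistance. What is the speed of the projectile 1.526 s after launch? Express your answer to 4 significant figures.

v_x = 25.40 cos 69.73° = 8.7997 m/s (constant).
v_y(t) = 25.40 sin 69.73° − g t = 23.827 − 9.8 × 1.526 = 8.8722 m/s.
Speed = √(v_x² + v_y²) = √(77.435 + 78.716) = 12.50 m/s.

12.50 m/s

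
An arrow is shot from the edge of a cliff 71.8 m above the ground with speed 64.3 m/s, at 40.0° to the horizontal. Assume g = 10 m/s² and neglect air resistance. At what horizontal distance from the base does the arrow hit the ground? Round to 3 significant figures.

Components: v_x = 64.3 cos 40.0° = 49.26 m/s, v_y = 64.3 sin 40.0° = 41.33 m/s.
Vertical: 0 = 71.8 + 41.33 t − ½(10) t² ⇒ 5.000 t² − 41.33 t − 71.8 = 0.
t = [41.33 + √(1708 + 1436)] / 10.00 = 9.740 s.
Horizontal: R = v_x · t = 49.26 × 9.740 = 480 m.

480 m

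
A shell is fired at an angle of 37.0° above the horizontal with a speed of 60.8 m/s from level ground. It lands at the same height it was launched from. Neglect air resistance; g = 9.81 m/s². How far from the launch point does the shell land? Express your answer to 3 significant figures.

For level ground, R = v₀² sin(2θ) / g.
sin(2 × 37.0°) = sin 74.00° = 0.9613.
R = (60.8)² × 0.9613 / 9.81 = 362 m.

362 m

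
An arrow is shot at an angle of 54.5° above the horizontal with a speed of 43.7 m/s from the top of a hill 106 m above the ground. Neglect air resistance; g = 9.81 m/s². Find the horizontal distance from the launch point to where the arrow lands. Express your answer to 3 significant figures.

242 m

Components: v_x = 43.7 cos 54.5° = 25.38 m/s, v_y = 43.7 sin 54.5° = 35.58 m/s.
Vertical: 0 = 106 + 35.58 t − ½(9.81) t² ⇒ 4.905 t² − 35.58 t − 106 = 0.
t = [35.58 + √(1266 + 2080)] / 9.810 = 9.523 s.
Horizontal: R = v_x · t = 25.38 × 9.523 = 242 m.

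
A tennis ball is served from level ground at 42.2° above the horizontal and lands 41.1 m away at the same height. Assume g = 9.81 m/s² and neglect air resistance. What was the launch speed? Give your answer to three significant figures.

20.1 m/s

On level ground, R = v₀² sin(2θ) / g, so v₀ = √(R g / sin 2θ).
sin(2 × 42.2°) = 0.9952.
v₀ = √(41.1 × 9.81 / 0.9952) = √405.1 = 20.1 m/s.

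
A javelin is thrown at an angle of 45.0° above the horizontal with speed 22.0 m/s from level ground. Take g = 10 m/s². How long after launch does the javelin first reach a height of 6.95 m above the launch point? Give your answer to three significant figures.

0.541 s

v_y0 = 22.0 sin 45.0° = 15.56 m/s.
Set y = v_y0 t − ½ g t² = 6.95: 5.000 t² − 15.56 t + 6.95 = 0.
t = [15.56 ± √(242.1 − 139.0)] / 10 = (15.56 ± 10.15) / 10, giving t = 0.541 s or t = 2.57 s.
The javelin is on the way up at the first time, so t = 0.541 s.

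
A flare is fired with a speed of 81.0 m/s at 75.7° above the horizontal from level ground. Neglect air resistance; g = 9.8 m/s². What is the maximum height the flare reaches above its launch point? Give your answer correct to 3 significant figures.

314 m

Vertical component of launch velocity: v_y = 81.0 sin 75.7° = 78.49 m/s.
At the highest point the vertical velocity is zero, so v_y² = 2 g h_max.
h_max = (78.49)² / (2 × 9.8) = 6161 / 19.60 = 314 m.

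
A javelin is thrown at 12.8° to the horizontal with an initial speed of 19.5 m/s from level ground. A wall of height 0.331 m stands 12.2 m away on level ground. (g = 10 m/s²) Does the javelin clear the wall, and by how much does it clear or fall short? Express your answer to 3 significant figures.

Yes — it clears the wall by 0.383 m.

v_x = 19.5 cos 12.8° = 19.02 m/s; v_y0 = 19.5 sin 12.8° = 4.320 m/s.
Time to reach the wall: t = 12.2 / 19.02 = 0.6414 s.
Height at that point: y = 4.320×0.6414 − 5.000×0.6414² = 0.7139 m.
That is 0.7139 − 0.331 = 0.383 m above the top of the wall, so the javelin clears it.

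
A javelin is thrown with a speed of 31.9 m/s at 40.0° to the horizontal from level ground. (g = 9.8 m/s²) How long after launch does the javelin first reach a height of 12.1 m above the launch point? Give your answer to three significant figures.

v_y0 = 31.9 sin 40.0° = 20.50 m/s.
Set y = v_y0 t − ½ g t² = 12.1: 4.900 t² − 20.50 t + 12.1 = 0.
t = [20.50 ± √(420.2 − 237.2)] / 9.8 = (20.50 ± 13.53) / 9.8, giving t = 0.711 s or t = 3.47 s.
The javelin is on the way up at the first time, so t = 0.711 s.

0.711 s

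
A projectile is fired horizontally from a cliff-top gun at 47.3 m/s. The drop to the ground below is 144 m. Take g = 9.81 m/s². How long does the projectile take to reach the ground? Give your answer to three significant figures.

The horizontal speed doesn't affect the fall. With v_y0 = 0, h = ½ g t².
t = √(2 × 144 / 9.81) = √29.36 = 5.42 s.

5.42 s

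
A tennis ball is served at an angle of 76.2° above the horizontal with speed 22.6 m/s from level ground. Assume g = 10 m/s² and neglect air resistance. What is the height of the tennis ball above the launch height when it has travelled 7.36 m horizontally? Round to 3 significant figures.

20.6 m

v_x = 22.6 cos 76.2° = 5.391 m/s, v_y0 = 22.6 sin 76.2° = 21.95 m/s.
Time to reach x = 7.36 m: t = x / v_x = 7.36 / 5.391 = 1.365 s.
y = v_y0 t − ½ g t² = 21.95×1.365 − 5.000×1.365² = 20.6 m.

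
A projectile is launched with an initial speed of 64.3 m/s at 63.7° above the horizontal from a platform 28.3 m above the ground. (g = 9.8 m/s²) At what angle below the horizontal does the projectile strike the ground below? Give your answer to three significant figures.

65.4°

v_x = 64.3 cos 63.7° = 28.49 m/s.
At impact |v_y| = √(v_y0² + 2 g h) = √(57.64² + 2×9.8×28.3) = 62.27 m/s.
Angle below horizontal = arctan(|v_y| / v_x) = arctan(62.27 / 28.49) = 65.4°.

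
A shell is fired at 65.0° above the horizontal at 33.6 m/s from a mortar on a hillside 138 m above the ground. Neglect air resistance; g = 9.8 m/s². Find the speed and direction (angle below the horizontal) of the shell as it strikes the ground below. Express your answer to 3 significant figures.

61.9 m/s at 76.7° below the horizontal

v_x = 33.6 cos 65.0° = 14.20 m/s (constant).
|v_y| at impact = √((30.45)² + 2×9.8×138) = 60.27 m/s.
Speed = √(14.20² + 60.27²) = 61.9 m/s; angle = arctan(60.27/14.20) = 76.7° below horizontal.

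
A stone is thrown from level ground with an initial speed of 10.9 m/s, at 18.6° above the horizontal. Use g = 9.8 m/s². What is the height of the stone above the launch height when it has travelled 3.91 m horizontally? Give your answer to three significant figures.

0.614 m

v_x = 10.9 cos 18.6° = 10.33 m/s, v_y0 = 10.9 sin 18.6° = 3.477 m/s.
Time to reach x = 3.91 m: t = x / v_x = 3.91 / 10.33 = 0.3785 s.
y = v_y0 t − ½ g t² = 3.477×0.3785 − 4.900×0.3785² = 0.614 m.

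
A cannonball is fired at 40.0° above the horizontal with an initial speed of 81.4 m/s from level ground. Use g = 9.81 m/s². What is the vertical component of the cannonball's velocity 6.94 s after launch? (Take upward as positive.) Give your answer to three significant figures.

-15.8 m/s

Initial vertical component: v_y0 = 81.4 sin 40.0° = 52.32 m/s.
v_y(t) = v_y0 − g t = 52.32 − 9.81 × 6.94 = -15.8 m/s.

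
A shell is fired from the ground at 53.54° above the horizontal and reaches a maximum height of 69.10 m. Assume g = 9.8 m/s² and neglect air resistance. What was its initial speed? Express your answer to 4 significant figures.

At maximum height v_y = 0, so (v₀ sin θ)² = 2 g H.
v₀ sin 53.54° = √(2 × 9.8 × 69.10) = 36.802 m/s.
v₀ = 36.802 / sin 53.54° = 36.802 / 0.8043 = 45.76 m/s.

45.76 m/s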